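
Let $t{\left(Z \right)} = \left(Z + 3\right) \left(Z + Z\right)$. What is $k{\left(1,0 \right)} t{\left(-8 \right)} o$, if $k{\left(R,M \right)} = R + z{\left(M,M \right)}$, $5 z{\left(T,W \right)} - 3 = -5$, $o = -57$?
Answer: $-2736$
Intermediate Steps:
$z{\left(T,W \right)} = - \frac{2}{5}$ ($z{\left(T,W \right)} = \frac{3}{5} + \frac{1}{5} \left(-5\right) = \frac{3}{5} - 1 = - \frac{2}{5}$)
$k{\left(R,M \right)} = - \frac{2}{5} + R$ ($k{\left(R,M \right)} = R - \frac{2}{5} = - \frac{2}{5} + R$)
$t{\left(Z \right)} = 2 Z \left(3 + Z\right)$ ($t{\left(Z \right)} = \left(3 + Z\right) 2 Z = 2 Z \left(3 + Z\right)$)
$k{\left(1,0 \right)} t{\left(-8 \right)} o = \left(- \frac{2}{5} + 1\right) 2 \left(-8\right) \left(3 - 8\right) \left(-57\right) = \frac{3 \cdot 2 \left(-8\right) \left(-5\right)}{5} \left(-57\right) = \frac{3}{5} \cdot 80 \left(-57\right) = 48 \left(-57\right) = -2736$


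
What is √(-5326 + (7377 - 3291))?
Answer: 2*I*√310 ≈ 35.214*I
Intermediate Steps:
√(-5326 + (7377 - 3291)) = √(-5326 + 4086) = √(-1240) = 2*I*√310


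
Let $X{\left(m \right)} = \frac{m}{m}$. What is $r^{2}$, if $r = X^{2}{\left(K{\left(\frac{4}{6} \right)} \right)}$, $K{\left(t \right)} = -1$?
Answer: $1$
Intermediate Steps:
$X{\left(m \right)} = 1$
$r = 1$ ($r = 1^{2} = 1$)
$r^{2} = 1^{2} = 1$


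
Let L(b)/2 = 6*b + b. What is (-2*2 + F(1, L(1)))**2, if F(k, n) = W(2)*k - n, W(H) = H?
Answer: 256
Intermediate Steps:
L(b) = 14*b (L(b) = 2*(6*b + b) = 2*(7*b) = 14*b)
F(k, n) = -n + 2*k (F(k, n) = 2*k - n = -n + 2*k)
(-2*2 + F(1, L(1)))**2 = (-2*2 + (-14 + 2*1))**2 = (-4 + (-1*14 + 2))**2 = (-4 + (-14 + 2))**2 = (-4 - 12)**2 = (-16)**2 = 256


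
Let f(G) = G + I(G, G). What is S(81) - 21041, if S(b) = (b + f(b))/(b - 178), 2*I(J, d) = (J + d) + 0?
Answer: -2041220/97 ≈ -21044.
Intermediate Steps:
I(J, d) = J/2 + d/2 (I(J, d) = ((J + d) + 0)/2 = (J + d)/2 = J/2 + d/2)
f(G) = 2*G (f(G) = G + (G/2 + G/2) = G + G = 2*G)
S(b) = 3*b/(-178 + b) (S(b) = (b + 2*b)/(b - 178) = (3*b)/(-178 + b) = 3*b/(-178 + b))
S(81) - 21041 = 3*81/(-178 + 81) - 21041 = 3*81/(-97) - 21041 = 3*81*(-1/97) - 21041 = -243/97 - 21041 = -2041220/97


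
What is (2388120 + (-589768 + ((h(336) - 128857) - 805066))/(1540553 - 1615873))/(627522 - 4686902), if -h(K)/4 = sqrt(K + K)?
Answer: -179874722091/305752501600 - sqrt(42)/19109531350 ≈ -0.58830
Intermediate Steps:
h(K) = -4*sqrt(2)*sqrt(K) (h(K) = -4*sqrt(K + K) = -4*sqrt(2)*sqrt(K))
(2388120 + (-589768 + ((h(336) - 128857) - 805066))/(1540553 - 1615873))/(627522 - 4686902) = (2388120 + (-589768 + ((-4*sqrt(2)*sqrt(336) - 128857) - 805066))/(1540553 - 1615873))/(627522 - 4686902) = (2388120 + (-589768 + ((-4*sqrt(2)*4*sqrt(21) - 128857) - 805066))/(-75320))/(-4059380) = (2388120 + (-589768 + ((-16*sqrt(42) - 128857) - 805066))*(-1/75320))*(-1/4059380) = (2388120 + (-589768 + ((-128857 - 16*sqrt(42)) - 805066))*(-1/75320))*(-1/4059380) = (2388120 + (-589768 + (-933923 - 16*sqrt(42)))*(-1/75320))*(-1/4059380) = (2388120 + (-1523691 - 16*sqrt(42))*(-1/75320))*(-1/4059380) = (2388120 + (1523691/75320 + 2*sqrt(42)/9415))*(-1/4059380) = (179874722091/75320 + 2*sqrt(42)/9415)*(-1/4059380) = -179874722091/305752501600 - sqrt(42)/19109531350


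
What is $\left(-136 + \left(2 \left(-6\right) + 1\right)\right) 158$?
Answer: $-23226$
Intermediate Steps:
$\left(-136 + \left(2 \left(-6\right) + 1\right)\right) 158 = \left(-136 + \left(-12 + 1\right)\right) 158 = \left(-136 - 11\right) 158 = \left(-147\right) 158 = -23226$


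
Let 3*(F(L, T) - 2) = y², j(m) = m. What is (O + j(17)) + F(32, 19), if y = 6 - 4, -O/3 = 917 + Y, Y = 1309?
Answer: -19973/3 ≈ -6657.7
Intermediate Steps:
O = -6678 (O = -3*(917 + 1309) = -3*2226 = -6678)
y = 2
F(L, T) = 10/3 (F(L, T) = 2 + (⅓)*2² = 2 + (⅓)*4 = 2 + 4/3 = 10/3)
(O + j(17)) + F(32, 19) = (-6678 + 17) + 10/3 = -6661 + 10/3 = -19973/3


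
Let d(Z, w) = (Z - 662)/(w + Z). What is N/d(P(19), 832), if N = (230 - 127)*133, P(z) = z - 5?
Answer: -643853/36 ≈ -17885.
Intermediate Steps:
P(z) = -5 + z
N = 13699 (N = 103*133 = 13699)
d(Z, w) = (-662 + Z)/(Z + w)
N/d(P(19), 832) = 13699/(((-662 + (-5 + 19))/((-5 + 19) + 832))) = 13699/(((-662 + 14)/(14 + 832))) = 13699/((-648/846)) = 13699/(((1/846)*(-648))) = 13699/(-36/47) = 13699*(-47/36) = -643853/36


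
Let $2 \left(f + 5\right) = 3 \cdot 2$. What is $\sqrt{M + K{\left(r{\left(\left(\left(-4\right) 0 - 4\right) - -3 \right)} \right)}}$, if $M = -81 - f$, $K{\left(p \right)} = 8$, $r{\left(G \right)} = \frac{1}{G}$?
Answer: $i \sqrt{71} \approx 8.4261 i$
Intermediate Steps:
$f = -2$ ($f = -5 + \frac{3 \cdot 2}{2} = -5 + \frac{1}{2} \cdot 6 = -5 + 3 = -2$)
$M = -79$ ($M = -81 - -2 = -81 + 2 = -79$)
$\sqrt{M + K{\left(r{\left(\left(\left(-4\right) 0 - 4\right) - -3 \right)} \right)}} = \sqrt{-79 + 8} = \sqrt{-71} = i \sqrt{71}$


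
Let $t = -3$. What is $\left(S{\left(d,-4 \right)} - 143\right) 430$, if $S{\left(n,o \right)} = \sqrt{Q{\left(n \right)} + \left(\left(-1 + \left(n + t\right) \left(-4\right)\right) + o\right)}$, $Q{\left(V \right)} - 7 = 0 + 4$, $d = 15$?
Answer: $-61490 + 430 i \sqrt{42} \approx -61490.0 + 2786.7 i$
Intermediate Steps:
$Q{\left(V \right)} = 11$ ($Q{\left(V \right)} = 7 + \left(0 + 4\right) = 7 + 4 = 11$)
$S{\left(n,o \right)} = \sqrt{22 + o - 4 n}$ ($S{\left(n,o \right)} = \sqrt{11 + \left(\left(-1 + \left(n - 3\right) \left(-4\right)\right) + o\right)} = \sqrt{11 + \left(\left(-1 + \left(-3 + n\right) \left(-4\right)\right) + o\right)} = \sqrt{11 - \left(-11 - o + 4 n\right)} = \sqrt{11 + \left(11 + o - 4 n\right)} = \sqrt{22 + o - 4 n}$)
$\left(S{\left(d,-4 \right)} - 143\right) 430 = \left(\sqrt{22 - 4 - 60} - 143\right) 430 = \left(\sqrt{-42} - 143\right) 430 = \left(i \sqrt{42} - 143\right) 430 = \left(-143 + i \sqrt{42}\right) 430 = -61490 + 430 i \sqrt{42}$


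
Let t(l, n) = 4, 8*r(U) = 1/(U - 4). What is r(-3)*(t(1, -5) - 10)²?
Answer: -9/14 ≈ -0.64286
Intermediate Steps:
r(U) = 1/(8*(-4 + U)) (r(U) = 1/(8*(U - 4)) = 1/(8*(-4 + U)))
r(-3)*(t(1, -5) - 10)² = (1/(8*(-4 - 3)))*(4 - 10)² = ((⅛)/(-7))*(-6)² = ((⅛)*(-⅐))*36 = -1/56*36 = -9/14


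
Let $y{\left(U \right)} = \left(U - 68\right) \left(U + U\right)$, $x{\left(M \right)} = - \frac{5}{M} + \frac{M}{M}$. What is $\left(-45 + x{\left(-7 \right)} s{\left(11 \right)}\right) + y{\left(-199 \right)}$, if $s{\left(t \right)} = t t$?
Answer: $\frac{744999}{7} \approx 1.0643 \cdot 10^{5}$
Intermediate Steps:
$s{\left(t \right)} = t^{2}$
$x{\left(M \right)} = 1 - \frac{5}{M}$ ($x{\left(M \right)} = - \frac{5}{M} + 1 = 1 - \frac{5}{M}$)
$y{\left(U \right)} = 2 U \left(-68 + U\right)$ ($y{\left(U \right)} = \left(-68 + U\right) 2 U = 2 U \left(-68 + U\right)$)
$\left(-45 + x{\left(-7 \right)} s{\left(11 \right)}\right) + y{\left(-199 \right)} = \left(-45 + \frac{-5 - 7}{-7} \cdot 11^{2}\right) + 2 \left(-199\right) \left(-68 - 199\right) = \left(-45 + \left(- \frac{1}{7}\right) \left(-12\right) 121\right) + 2 \left(-199\right) \left(-267\right) = \left(-45 + \frac{12}{7} \cdot 121\right) + 106266 = \left(-45 + \frac{1452}{7}\right) + 106266 = \frac{1137}{7} + 106266 = \frac{744999}{7}$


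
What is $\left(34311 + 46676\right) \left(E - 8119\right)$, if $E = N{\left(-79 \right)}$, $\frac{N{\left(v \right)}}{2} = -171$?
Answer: $-685231007$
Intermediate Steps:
$N{\left(v \right)} = -342$ ($N{\left(v \right)} = 2 \left(-171\right) = -342$)
$E = -342$
$\left(34311 + 46676\right) \left(E - 8119\right) = \left(34311 + 46676\right) \left(-342 - 8119\right) = 80987 \left(-8461\right) = -685231007$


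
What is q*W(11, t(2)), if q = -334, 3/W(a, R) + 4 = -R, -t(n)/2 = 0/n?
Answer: 501/2 ≈ 250.50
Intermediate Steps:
t(n) = 0 (t(n) = -0/n = -2*0 = 0)
W(a, R) = 3/(-4 - R)
q*W(11, t(2)) = -(-1002)/(4 + 0) = -(-1002)/4 = -334*(-¾) = 501/2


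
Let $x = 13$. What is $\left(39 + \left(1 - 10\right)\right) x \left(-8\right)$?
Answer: $-3120$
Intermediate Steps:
$\left(39 + \left(1 - 10\right)\right) x \left(-8\right) = \left(39 + \left(1 - 10\right)\right) 13 \left(-8\right) = \left(39 - 9\right) \left(-104\right) = 30 \left(-104\right) = -3120$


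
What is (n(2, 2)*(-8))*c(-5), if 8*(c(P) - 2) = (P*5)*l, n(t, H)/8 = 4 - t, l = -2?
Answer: -1056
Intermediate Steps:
n(t, H) = 32 - 8*t (n(t, H) = 8*(4 - t) = 32 - 8*t)
c(P) = 2 - 5*P/4 (c(P) = 2 + ((P*5)*(-2))/8 = 2 + ((5*P)*(-2))/8 = 2 + (-10*P)/8 = 2 - 5*P/4)
(n(2, 2)*(-8))*c(-5) = ((32 - 8*2)*(-8))*(2 - 5/4*(-5)) = ((32 - 16)*(-8))*(2 + 25/4) = (16*(-8))*(33/4) = -128*33/4 = -1056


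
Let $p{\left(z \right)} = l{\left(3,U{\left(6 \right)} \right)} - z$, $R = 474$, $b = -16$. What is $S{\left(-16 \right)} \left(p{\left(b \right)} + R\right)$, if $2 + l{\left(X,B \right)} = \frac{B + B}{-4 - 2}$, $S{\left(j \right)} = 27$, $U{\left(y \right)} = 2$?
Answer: $13158$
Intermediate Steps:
$l{\left(X,B \right)} = -2 - \frac{B}{3}$ ($l{\left(X,B \right)} = -2 + \frac{B + B}{-4 - 2} = -2 + \frac{2 B}{-6} = -2 + 2 B \left(- \frac{1}{6}\right) = -2 - \frac{B}{3}$)
$p{\left(z \right)} = - \frac{8}{3} - z$ ($p{\left(z \right)} = \left(-2 - \frac{2}{3}\right) - z = - \frac{8}{3} - z$)
$S{\left(-16 \right)} \left(p{\left(b \right)} + R\right) = 27 \left(\left(- \frac{8}{3} - -16\right) + 474\right) = 27 \left(\left(- \frac{8}{3} + 16\right) + 474\right) = 27 \left(\frac{40}{3} + 474\right) = 27 \cdot \frac{1462}{3} = 13158$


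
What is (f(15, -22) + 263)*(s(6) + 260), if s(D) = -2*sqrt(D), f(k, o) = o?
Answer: 62660 - 482*sqrt(6) ≈ 61479.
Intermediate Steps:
(f(15, -22) + 263)*(s(6) + 260) = (-22 + 263)*(-2*sqrt(6) + 260) = 241*(260 - 2*sqrt(6)) = 62660 - 482*sqrt(6)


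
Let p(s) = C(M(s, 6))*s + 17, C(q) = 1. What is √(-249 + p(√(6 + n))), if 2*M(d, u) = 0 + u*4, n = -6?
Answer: 2*I*√58 ≈ 15.232*I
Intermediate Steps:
M(d, u) = 2*u (M(d, u) = (0 + u*4)/2 = (0 + 4*u)/2 = (4*u)/2 = 2*u)
p(s) = 17 + s (p(s) = 1*s + 17 = s + 17 = 17 + s)
√(-249 + p(√(6 + n))) = √(-249 + (17 + √(6 - 6))) = √(-249 + (17 + √0)) = √(-249 + (17 + 0)) = √(-249 + 17) = √(-232) = 2*I*√58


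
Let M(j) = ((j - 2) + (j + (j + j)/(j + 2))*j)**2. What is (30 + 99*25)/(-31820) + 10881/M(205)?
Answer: -4877175162006975/61957491217090478 ≈ -0.078718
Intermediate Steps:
M(j) = (-2 + j + j*(j + 2*j/(2 + j)))**2 (M(j) = ((-2 + j) + (j + (2*j)/(2 + j))*j)**2 = ((-2 + j) + (j + 2*j/(2 + j))*j)**2 = ((-2 + j) + j*(j + 2*j/(2 + j)))**2 = (-2 + j + j*(j + 2*j/(2 + j)))**2)
(30 + 99*25)/(-31820) + 10881/M(205) = (30 + 99*25)/(-31820) + 10881/(((-4 + 205**3 + 5*205**2)**2/(2 + 205)**2)) = (30 + 2475)*(-1/31820) + 10881/(((-4 + 8615125 + 5*42025)**2/207**2)) = 2505*(-1/31820) + 10881/(((-4 + 8615125 + 210125)**2/42849)) = -501/6364 + 10881/(((1/42849)*8825246**2)) = -501/6364 + 10881/(((1/42849)*77884966960516)) = -501/6364 + 10881/(77884966960516/42849) = -501/6364 + 10881*(42849/77884966960516) = -501/6364 + 466239969/77884966960516 = -4877175162006975/61957491217090478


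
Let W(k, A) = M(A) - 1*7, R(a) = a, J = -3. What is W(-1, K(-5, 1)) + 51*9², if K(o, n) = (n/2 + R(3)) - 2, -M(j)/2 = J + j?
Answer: 4127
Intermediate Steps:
M(j) = 6 - 2*j (M(j) = -2*(-3 + j) = 6 - 2*j)
K(o, n) = 1 + n/2 (K(o, n) = (n/2 + 3) - 2 = (3 + n/2) - 2 = 1 + n/2)
W(k, A) = -1 - 2*A (W(k, A) = (6 - 2*A) - 1*7 = (6 - 2*A) - 7 = -1 - 2*A)
W(-1, K(-5, 1)) + 51*9² = (-1 - 2*(1 + (½)*1)) + 51*9² = (-1 - 2*(1 + ½)) + 51*81 = (-1 - 2*3/2) + 4131 = (-1 - 3) + 4131 = -4 + 4131 = 4127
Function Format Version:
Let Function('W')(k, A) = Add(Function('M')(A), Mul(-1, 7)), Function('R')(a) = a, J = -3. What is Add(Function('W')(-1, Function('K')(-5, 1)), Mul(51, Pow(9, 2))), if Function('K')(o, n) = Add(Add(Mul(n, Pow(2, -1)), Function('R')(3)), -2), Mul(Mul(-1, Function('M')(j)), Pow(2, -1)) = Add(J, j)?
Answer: 4127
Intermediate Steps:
Function('M')(j) = Add(6, Mul(-2, j)) (Function('M')(j) = Mul(-2, Add(-3, j)) = Add(6, Mul(-2, j)))
Function('K')(o, n) = Add(1, Mul(Rational(1, 2), n)) (Function('K')(o, n) = Add(Add(Mul(n, Pow(2, -1)), 3), -2) = Add(Add(Mul(n, Rational(1, 2)), 3), -2) = Add(Add(Mul(Rational(1, 2), n), 3), -2) = Add(Add(3, Mul(Rational(1, 2), n)), -2) = Add(1, Mul(Rational(1, 2), n)))
Function('W')(k, A) = Add(-1, Mul(-2, A)) (Function('W')(k, A) = Add(Add(6, Mul(-2, A)), Mul(-1, 7)) = Add(Add(6, Mul(-2, A)), -7) = Add(-1, Mul(-2, A)))
Add(Function('W')(-1, Function('K')(-5, 1)), Mul(51, Pow(9, 2))) = Add(Add(-1, Mul(-2, Add(1, Mul(Rational(1, 2), 1)))), Mul(51, Pow(9, 2))) = Add(Add(-1, Mul(-2, Add(1, Rational(1, 2)))), Mul(51, 81)) = Add(Add(-1, Mul(-2, Rational(3, 2))), 4131) = Add(Add(-1, -3), 4131) = Add(-4, 4131) = 4127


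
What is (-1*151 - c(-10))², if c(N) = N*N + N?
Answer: 58081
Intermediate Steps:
c(N) = N + N² (c(N) = N² + N = N + N²)
(-1*151 - c(-10))² = (-1*151 - (-10)*(1 - 10))² = (-151 - (-10)*(-9))² = (-151 - 1*90)² = (-151 - 90)² = (-241)² = 58081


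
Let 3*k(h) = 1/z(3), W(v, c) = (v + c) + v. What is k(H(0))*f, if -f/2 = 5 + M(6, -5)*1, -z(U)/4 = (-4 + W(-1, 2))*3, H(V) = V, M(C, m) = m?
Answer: 0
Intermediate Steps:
W(v, c) = c + 2*v (W(v, c) = (c + v) + v = c + 2*v)
z(U) = 48 (z(U) = -4*(-4 + (2 + 2*(-1)))*3 = -4*(-4 + (2 - 2))*3 = -4*(-4 + 0)*3 = -(-16)*3 = -4*(-12) = 48)
f = 0 (f = -2*(5 - 5*1) = -2*(5 - 5) = -2*0 = 0)
k(h) = 1/144 (k(h) = (⅓)/48 = (⅓)*(1/48) = 1/144)
k(H(0))*f = (1/144)*0 = 0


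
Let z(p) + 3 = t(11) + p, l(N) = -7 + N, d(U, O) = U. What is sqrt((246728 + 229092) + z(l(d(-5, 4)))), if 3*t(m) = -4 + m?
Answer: sqrt(4282266)/3 ≈ 689.79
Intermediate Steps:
t(m) = -4/3 + m/3 (t(m) = (-4 + m)/3 = -4/3 + m/3)
z(p) = -2/3 + p (z(p) = -3 + ((-4/3 + (1/3)*11) + p) = -3 + ((-4/3 + 11/3) + p) = -3 + (7/3 + p) = -2/3 + p)
sqrt((246728 + 229092) + z(l(d(-5, 4)))) = sqrt((246728 + 229092) + (-2/3 + (-7 - 5))) = sqrt(475820 + (-2/3 - 12)) = sqrt(475820 - 38/3) = sqrt(1427422/3) = sqrt(4282266)/3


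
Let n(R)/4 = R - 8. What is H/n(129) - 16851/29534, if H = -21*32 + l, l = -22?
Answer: -3581560/1786807 ≈ -2.0044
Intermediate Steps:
H = -694 (H = -21*32 - 22 = -672 - 22 = -694)
n(R) = -32 + 4*R (n(R) = 4*(R - 8) = 4*(-8 + R) = -32 + 4*R)
H/n(129) - 16851/29534 = -694/(-32 + 4*129) - 16851/29534 = -694/(-32 + 516) - 16851*1/29534 = -694/484 - 16851/29534 = -694*1/484 - 16851/29534 = -347/242 - 16851/29534 = -3581560/1786807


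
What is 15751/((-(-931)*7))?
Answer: 829/343 ≈ 2.4169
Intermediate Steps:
15751/((-(-931)*7)) = 15751/((-133*(-49))) = 15751/6517 = 15751*(1/6517) = 829/343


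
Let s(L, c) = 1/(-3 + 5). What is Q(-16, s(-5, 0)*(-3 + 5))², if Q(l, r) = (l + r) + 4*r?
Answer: 121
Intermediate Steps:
s(L, c) = ½ (s(L, c) = 1/2 = ½)
Q(l, r) = l + 5*r
Q(-16, s(-5, 0)*(-3 + 5))² = (-16 + 5*((-3 + 5)/2))² = (-16 + 5*((½)*2))² = (-16 + 5*1)² = (-16 + 5)² = (-11)² = 121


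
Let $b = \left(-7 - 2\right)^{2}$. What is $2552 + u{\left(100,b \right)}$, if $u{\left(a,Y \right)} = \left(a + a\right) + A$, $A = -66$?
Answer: $2686$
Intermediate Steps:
$b = 81$ ($b = \left(-9\right)^{2} = 81$)
$u{\left(a,Y \right)} = -66 + 2 a$ ($u{\left(a,Y \right)} = \left(a + a\right) - 66 = 2 a - 66 = -66 + 2 a$)
$2552 + u{\left(100,b \right)} = 2552 + \left(-66 + 2 \cdot 100\right) = 2552 + \left(-66 + 200\right) = 2552 + 134 = 2686$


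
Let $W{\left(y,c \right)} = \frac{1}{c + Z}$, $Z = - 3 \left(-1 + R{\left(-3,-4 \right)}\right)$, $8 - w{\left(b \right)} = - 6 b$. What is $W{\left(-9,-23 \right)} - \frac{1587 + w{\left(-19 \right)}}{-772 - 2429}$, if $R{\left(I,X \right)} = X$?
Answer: $\frac{8647}{25608} \approx 0.33767$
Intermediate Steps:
$w{\left(b \right)} = 8 + 6 b$ ($w{\left(b \right)} = 8 - - 6 b = 8 + 6 b$)
$Z = 15$ ($Z = - 3 \left(-1 - 4\right) = \left(-3\right) \left(-5\right) = 15$)
$W{\left(y,c \right)} = \frac{1}{15 + c}$ ($W{\left(y,c \right)} = \frac{1}{c + 15} = \frac{1}{15 + c}$)
$W{\left(-9,-23 \right)} - \frac{1587 + w{\left(-19 \right)}}{-772 - 2429} = \frac{1}{15 - 23} - \frac{1587 + \left(8 + 6 \left(-19\right)\right)}{-772 - 2429} = \frac{1}{-8} - \frac{1587 + \left(8 - 114\right)}{-3201} = - \frac{1}{8} - \left(1587 - 106\right) \left(- \frac{1}{3201}\right) = - \frac{1}{8} - 1481 \left(- \frac{1}{3201}\right) = - \frac{1}{8} - - \frac{1481}{3201} = - \frac{1}{8} + \frac{1481}{3201} = \frac{8647}{25608}$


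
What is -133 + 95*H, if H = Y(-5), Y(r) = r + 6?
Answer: -38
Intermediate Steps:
Y(r) = 6 + r
H = 1 (H = 6 - 5 = 1)
-133 + 95*H = -133 + 95*1 = -133 + 95 = -38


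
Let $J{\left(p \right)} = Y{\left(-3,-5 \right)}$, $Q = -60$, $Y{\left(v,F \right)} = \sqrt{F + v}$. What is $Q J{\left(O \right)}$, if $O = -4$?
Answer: $- 120 i \sqrt{2} \approx - 169.71 i$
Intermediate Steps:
$J{\left(p \right)} = 2 i \sqrt{2}$ ($J{\left(p \right)} = \sqrt{-5 - 3} = \sqrt{-8} = 2 i \sqrt{2}$)
$Q J{\left(O \right)} = - 60 \cdot 2 i \sqrt{2} = - 120 i \sqrt{2}$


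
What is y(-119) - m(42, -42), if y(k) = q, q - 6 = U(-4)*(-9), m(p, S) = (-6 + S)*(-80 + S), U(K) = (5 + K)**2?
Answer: -5859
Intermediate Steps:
m(p, S) = (-80 + S)*(-6 + S)
q = -3 (q = 6 + (5 - 4)**2*(-9) = 6 + 1**2*(-9) = 6 + 1*(-9) = 6 - 9 = -3)
y(k) = -3
y(-119) - m(42, -42) = -3 - (480 + (-42)**2 - 86*(-42)) = -3 - (480 + 1764 + 3612) = -3 - 1*5856 = -3 - 5856 = -5859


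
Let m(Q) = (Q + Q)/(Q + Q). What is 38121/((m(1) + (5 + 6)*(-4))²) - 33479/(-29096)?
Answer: 1171071287/53798504 ≈ 21.768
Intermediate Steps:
m(Q) = 1 (m(Q) = (2*Q)/((2*Q)) = (2*Q)*(1/(2*Q)) = 1)
38121/((m(1) + (5 + 6)*(-4))²) - 33479/(-29096) = 38121/((1 + (5 + 6)*(-4))²) - 33479/(-29096) = 38121/((1 + 11*(-4))²) - 33479*(-1/29096) = 38121/((1 - 44)²) + 33479/29096 = 38121/((-43)²) + 33479/29096 = 38121/1849 + 33479/29096 = 1171071287/53798504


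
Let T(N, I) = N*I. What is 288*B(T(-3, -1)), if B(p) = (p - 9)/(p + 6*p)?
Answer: -576/7 ≈ -82.286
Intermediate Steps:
T(N, I) = I*N
B(p) = (-9 + p)/(7*p) (B(p) = (-9 + p)/((7*p)) = (-9 + p)*(1/(7*p)) = (-9 + p)/(7*p))
288*B(T(-3, -1)) = 288*((-9 - 1*(-3))/(7*((-1*(-3))))) = 288*((⅐)*(-9 + 3)/3) = 288*((⅐)*(⅓)*(-6)) = 288*(-2/7) = -576/7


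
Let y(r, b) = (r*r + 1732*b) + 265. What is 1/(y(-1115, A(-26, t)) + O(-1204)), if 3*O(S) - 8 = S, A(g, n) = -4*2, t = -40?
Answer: 3/3687706 ≈ 8.1351e-7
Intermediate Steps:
A(g, n) = -8
y(r, b) = 265 + r**2 + 1732*b (y(r, b) = (r**2 + 1732*b) + 265 = 265 + r**2 + 1732*b)
O(S) = 8/3 + S/3
1/(y(-1115, A(-26, t)) + O(-1204)) = 1/((265 + (-1115)**2 + 1732*(-8)) + (8/3 + (1/3)*(-1204))) = 1/((265 + 1243225 - 13856) + (8/3 - 1204/3)) = 1/(1229634 - 1196/3) = 1/(3687706/3) = 3/3687706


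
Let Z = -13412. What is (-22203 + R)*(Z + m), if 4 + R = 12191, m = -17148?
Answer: 306088960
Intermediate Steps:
R = 12187 (R = -4 + 12191 = 12187)
(-22203 + R)*(Z + m) = (-22203 + 12187)*(-13412 - 17148) = -10016*(-30560) = 306088960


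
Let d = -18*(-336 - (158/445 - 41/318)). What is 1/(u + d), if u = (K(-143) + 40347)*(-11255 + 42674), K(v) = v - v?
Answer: 23585/29897960276982 ≈ 7.8885e-10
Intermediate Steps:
K(v) = 0
d = 142738077/23585 (d = -18*(-336 - (158*(1/445) - 41*1/318)) = -18*(-336 - (158/445 - 41/318)) = -18*(-336 - 1*31999/141510) = -18*(-336 - 31999/141510) = -18*(-47579359/141510) = 142738077/23585 ≈ 6052.1)
u = 1267662393 (u = (0 + 40347)*(-11255 + 42674) = 40347*31419 = 1267662393)
1/(u + d) = 1/(1267662393 + 142738077/23585) = 1/(29897960276982/23585) = 23585/29897960276982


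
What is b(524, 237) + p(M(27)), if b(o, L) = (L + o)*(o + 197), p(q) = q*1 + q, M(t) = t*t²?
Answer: 588047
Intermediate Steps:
M(t) = t³
p(q) = 2*q (p(q) = q + q = 2*q)
b(o, L) = (197 + o)*(L + o) (b(o, L) = (L + o)*(197 + o) = (197 + o)*(L + o))
b(524, 237) + p(M(27)) = (524² + 197*237 + 197*524 + 237*524) + 2*27³ = (274576 + 46689 + 103228 + 124188) + 2*19683 = 548681 + 39366 = 588047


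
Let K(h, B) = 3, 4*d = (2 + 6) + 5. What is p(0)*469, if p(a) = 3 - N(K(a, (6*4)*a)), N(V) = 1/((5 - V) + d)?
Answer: 3953/3 ≈ 1317.7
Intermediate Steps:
d = 13/4 (d = ((2 + 6) + 5)/4 = (8 + 5)/4 = (¼)*13 = 13/4 ≈ 3.2500)
N(V) = 1/(33/4 - V) (N(V) = 1/((5 - V) + 13/4) = 1/(33/4 - V))
p(a) = 59/21 (p(a) = 3 - 4/(33 - 4*3) = 3 - 4/(33 - 12) = 3 - 4/21 = 59/21)
p(0)*469 = (59/21)*469 = 3953/3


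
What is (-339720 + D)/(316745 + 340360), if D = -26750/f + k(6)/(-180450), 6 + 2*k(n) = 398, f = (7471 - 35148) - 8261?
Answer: -550770872654587/1065333468992625 ≈ -0.51699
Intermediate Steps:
f = -35938 (f = -27677 - 8261 = -35938)
k(n) = 196 (k(n) = -3 + (½)*398 = -3 + 199 = 196)
D = 1204998413/1621253025 (D = -26750/(-35938) + 196/(-180450) = -26750*(-1/35938) + 196*(-1/180450) = 13375/17969 - 98/90225 = 1204998413/1621253025 ≈ 0.74325)
(-339720 + D)/(316745 + 340360) = (-339720 + 1204998413/1621253025)/(316745 + 340360) = -550770872654587/1621253025/657105 = -550770872654587/1621253025*1/657105 = -550770872654587/1065333468992625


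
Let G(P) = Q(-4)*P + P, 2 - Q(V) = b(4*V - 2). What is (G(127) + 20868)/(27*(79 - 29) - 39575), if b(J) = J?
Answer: -4707/7645 ≈ -0.61570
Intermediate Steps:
Q(V) = 4 - 4*V (Q(V) = 2 - (4*V - 2) = 2 - (-2 + 4*V) = 2 + (2 - 4*V) = 4 - 4*V)
G(P) = 21*P (G(P) = (4 - 4*(-4))*P + P = (4 + 16)*P + P = 20*P + P = 21*P)
(G(127) + 20868)/(27*(79 - 29) - 39575) = (21*127 + 20868)/(27*(79 - 29) - 39575) = (2667 + 20868)/(27*50 - 39575) = 23535/(1350 - 39575) = 23535/(-38225) = 23535*(-1/38225) = -4707/7645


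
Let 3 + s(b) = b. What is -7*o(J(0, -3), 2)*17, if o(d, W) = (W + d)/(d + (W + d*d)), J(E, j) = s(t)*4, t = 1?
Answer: 357/29 ≈ 12.310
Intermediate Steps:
s(b) = -3 + b
J(E, j) = -8 (J(E, j) = (-3 + 1)*4 = -2*4 = -8)
o(d, W) = (W + d)/(W + d + d**2) (o(d, W) = (W + d)/(d + (W + d**2)) = (W + d)/(W + d + d**2))
-7*o(J(0, -3), 2)*17 = -7*(2 - 8)/(2 - 8 + (-8)**2)*17 = -7*(-6)/(2 - 8 + 64)*17 = -7*(-6)/58*17 = -7*(-3/29)*17 = (21/29)*17 = 357/29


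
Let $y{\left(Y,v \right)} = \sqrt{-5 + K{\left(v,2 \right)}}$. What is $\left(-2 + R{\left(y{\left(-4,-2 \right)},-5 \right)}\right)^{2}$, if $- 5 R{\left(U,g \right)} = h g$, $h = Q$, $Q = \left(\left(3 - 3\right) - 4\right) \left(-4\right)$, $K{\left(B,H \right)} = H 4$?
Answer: $196$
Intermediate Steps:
$K{\left(B,H \right)} = 4 H$
$y{\left(Y,v \right)} = \sqrt{3}$ ($y{\left(Y,v \right)} = \sqrt{-5 + 4 \cdot 2} = \sqrt{-5 + 8} = \sqrt{3}$)
$Q = 16$ ($Q = \left(\left(3 - 3\right) - 4\right) \left(-4\right) = \left(0 - 4\right) \left(-4\right) = \left(-4\right) \left(-4\right) = 16$)
$h = 16$
$R{\left(U,g \right)} = - \frac{16 g}{5}$
$\left(-2 + R{\left(y{\left(-4,-2 \right)},-5 \right)}\right)^{2} = \left(-2 - -16\right)^{2} = \left(-2 + 16\right)^{2} = 14^{2} = 196$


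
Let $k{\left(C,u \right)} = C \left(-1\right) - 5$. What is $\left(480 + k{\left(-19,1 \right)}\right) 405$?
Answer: $200070$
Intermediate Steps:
$k{\left(C,u \right)} = -5 - C$ ($k{\left(C,u \right)} = - C - 5 = -5 - C$)
$\left(480 + k{\left(-19,1 \right)}\right) 405 = \left(480 - -14\right) 405 = \left(480 + \left(-5 + 19\right)\right) 405 = \left(480 + 14\right) 405 = 494 \cdot 405 = 200070$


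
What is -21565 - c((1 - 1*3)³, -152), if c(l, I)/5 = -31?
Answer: -21410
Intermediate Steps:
c(l, I) = -155 (c(l, I) = 5*(-31) = -155)
-21565 - c((1 - 1*3)³, -152) = -21565 - 1*(-155) = -21565 + 155 = -21410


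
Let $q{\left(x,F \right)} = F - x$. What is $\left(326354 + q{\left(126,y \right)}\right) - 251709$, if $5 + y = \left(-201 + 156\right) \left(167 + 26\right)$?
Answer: $65829$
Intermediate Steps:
$y = -8690$ ($y = -5 + \left(-201 + 156\right) \left(167 + 26\right) = -5 - 8685 = -8690$)
$\left(326354 + q{\left(126,y \right)}\right) - 251709 = \left(326354 - 8816\right) - 251709 = 317538 - 251709 = 65829$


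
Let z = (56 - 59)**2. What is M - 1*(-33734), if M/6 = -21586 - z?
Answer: -95836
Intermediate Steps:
z = 9 (z = (-3)**2 = 9)
M = -129570 (M = 6*(-21586 - 1*9) = 6*(-21586 - 9) = 6*(-21595) = -129570)
M - 1*(-33734) = -129570 - 1*(-33734) = -129570 + 33734 = -95836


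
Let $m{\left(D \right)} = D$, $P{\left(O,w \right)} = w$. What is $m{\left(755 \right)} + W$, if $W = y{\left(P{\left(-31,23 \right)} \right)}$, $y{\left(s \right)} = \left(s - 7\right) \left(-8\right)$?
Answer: $627$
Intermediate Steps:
$y{\left(s \right)} = 56 - 8 s$ ($y{\left(s \right)} = \left(-7 + s\right) \left(-8\right) = 56 - 8 s$)
$W = -128$ ($W = 56 - 184 = -128$)
$m{\left(755 \right)} + W = 755 - 128 = 627$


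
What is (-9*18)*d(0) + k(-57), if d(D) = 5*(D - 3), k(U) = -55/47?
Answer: 114155/47 ≈ 2428.8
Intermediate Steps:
k(U) = -55/47 (k(U) = -55*1/47 = -55/47)
d(D) = -15 + 5*D (d(D) = 5*(-3 + D) = -15 + 5*D)
(-9*18)*d(0) + k(-57) = (-9*18)*(-15 + 5*0) - 55/47 = -162*(-15 + 0) - 55/47 = -162*(-15) - 55/47 = 2430 - 55/47 = 114155/47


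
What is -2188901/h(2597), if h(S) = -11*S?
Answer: 198991/2597 ≈ 76.623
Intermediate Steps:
-2188901/h(2597) = -2188901/((-11*2597)) = -2188901/(-28567) = -2188901*(-1/28567) = 198991/2597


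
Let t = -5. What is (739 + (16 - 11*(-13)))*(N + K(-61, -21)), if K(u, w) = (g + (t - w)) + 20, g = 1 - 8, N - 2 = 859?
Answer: 799220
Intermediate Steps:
N = 861 (N = 2 + 859 = 861)
g = -7
K(u, w) = 8 - w (K(u, w) = (-7 + (-5 - w)) + 20 = (-12 - w) + 20 = 8 - w)
(739 + (16 - 11*(-13)))*(N + K(-61, -21)) = (739 + (16 - 11*(-13)))*(861 + (8 - 1*(-21))) = (739 + (16 + 143))*(861 + (8 + 21)) = (739 + 159)*(861 + 29) = 898*890 = 799220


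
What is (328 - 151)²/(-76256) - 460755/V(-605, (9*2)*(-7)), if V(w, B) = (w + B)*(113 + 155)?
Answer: 7249432887/3734790112 ≈ 1.9411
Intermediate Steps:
V(w, B) = 268*B + 268*w (V(w, B) = (B + w)*268 = 268*B + 268*w)
(328 - 151)²/(-76256) - 460755/V(-605, (9*2)*(-7)) = (328 - 151)²/(-76256) - 460755/(268*((9*2)*(-7)) + 268*(-605)) = 177²*(-1/76256) - 460755/(268*(18*(-7)) - 162140) = 31329*(-1/76256) - 460755/(268*(-126) - 162140) = -31329/76256 - 460755/(-33768 - 162140) = -31329/76256 - 460755/(-195908) = -31329/76256 - 460755*(-1/195908) = -31329/76256 + 460755/195908 = 7249432887/3734790112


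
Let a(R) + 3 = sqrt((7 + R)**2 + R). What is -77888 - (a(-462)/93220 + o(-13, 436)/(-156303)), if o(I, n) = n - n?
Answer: -7260719357/93220 - sqrt(206563)/93220 ≈ -77888.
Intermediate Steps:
a(R) = -3 + sqrt(R + (7 + R)**2) (a(R) = -3 + sqrt((7 + R)**2 + R) = -3 + sqrt(R + (7 + R)**2))
o(I, n) = 0
-77888 - (a(-462)/93220 + o(-13, 436)/(-156303)) = -77888 - ((-3 + sqrt(-462 + (7 - 462)**2))/93220 + 0/(-156303)) = -77888 - ((-3 + sqrt(-462 + (-455)**2))*(1/93220) + 0*(-1/156303)) = -77888 - ((-3 + sqrt(-462 + 207025))*(1/93220) + 0) = -77888 - ((-3 + sqrt(206563))*(1/93220) + 0) = -77888 - ((-3/93220 + sqrt(206563)/93220) + 0) = -77888 - (-3/93220 + sqrt(206563)/93220) = -77888 + (3/93220 - sqrt(206563)/93220) = -7260719357/93220 - sqrt(206563)/93220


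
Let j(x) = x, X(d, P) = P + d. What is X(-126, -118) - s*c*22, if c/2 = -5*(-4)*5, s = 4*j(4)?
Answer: -70644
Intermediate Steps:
s = 16 (s = 4*4 = 16)
c = 200 (c = 2*(-5*(-4)*5) = 2*(20*5) = 2*100 = 200)
X(-126, -118) - s*c*22 = (-118 - 126) - 16*200*22 = -244 - 3200*22 = -244 - 1*70400 = -244 - 70400 = -70644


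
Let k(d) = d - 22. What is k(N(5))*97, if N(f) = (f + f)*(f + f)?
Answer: 7566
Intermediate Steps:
N(f) = 4*f² (N(f) = (2*f)*(2*f) = 4*f²)
k(d) = -22 + d
k(N(5))*97 = (-22 + 4*5²)*97 = (-22 + 4*25)*97 = (-22 + 100)*97 = 78*97 = 7566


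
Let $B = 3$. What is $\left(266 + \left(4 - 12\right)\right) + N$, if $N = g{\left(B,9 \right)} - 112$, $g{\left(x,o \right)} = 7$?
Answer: $153$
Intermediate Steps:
$N = -105$ ($N = 7 - 112 = -105$)
$\left(266 + \left(4 - 12\right)\right) + N = \left(266 + \left(4 - 12\right)\right) - 105 = \left(266 - 8\right) - 105 = 258 - 105 = 153$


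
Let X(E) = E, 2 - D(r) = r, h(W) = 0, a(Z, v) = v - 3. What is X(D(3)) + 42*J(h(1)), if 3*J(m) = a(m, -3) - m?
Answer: -85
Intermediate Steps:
a(Z, v) = -3 + v
J(m) = -2 - m/3 (J(m) = ((-3 - 3) - m)/3 = (-6 - m)/3 = -2 - m/3)
D(r) = 2 - r
X(D(3)) + 42*J(h(1)) = (2 - 1*3) + 42*(-2 - ⅓*0) = (2 - 3) + 42*(-2 + 0) = -1 + 42*(-2) = -1 - 84 = -85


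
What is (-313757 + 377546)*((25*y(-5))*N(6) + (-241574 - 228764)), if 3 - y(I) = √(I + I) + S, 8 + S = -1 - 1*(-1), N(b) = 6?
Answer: -29897138832 - 9568350*I*√10 ≈ -2.9897e+10 - 3.0258e+7*I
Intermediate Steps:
S = -8 (S = -8 + (-1 - 1*(-1)) = -8 + (-1 + 1) = -8 + 0 = -8)
y(I) = 11 - √2*√I (y(I) = 3 - (√(I + I) - 8) = 3 - (√(2*I) - 8) = 3 - (√2*√I - 8) = 3 - (-8 + √2*√I) = 3 + (8 - √2*√I) = 11 - √2*√I)
(-313757 + 377546)*((25*y(-5))*N(6) + (-241574 - 228764)) = (-313757 + 377546)*((25*(11 - √2*√(-5)))*6 + (-241574 - 228764)) = 63789*((25*(11 - √2*I*√5))*6 - 470338) = 63789*((25*(11 - I*√10))*6 - 470338) = 63789*((275 - 25*I*√10)*6 - 470338) = 63789*((1650 - 150*I*√10) - 470338) = 63789*(-468688 - 150*I*√10) = -29897138832 - 9568350*I*√10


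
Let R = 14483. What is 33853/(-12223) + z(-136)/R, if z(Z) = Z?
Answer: -491955327/177025709 ≈ -2.7790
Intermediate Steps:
33853/(-12223) + z(-136)/R = 33853/(-12223) - 136/14483 = 33853*(-1/12223) - 136*1/14483 = -33853/12223 - 136/14483 = -491955327/177025709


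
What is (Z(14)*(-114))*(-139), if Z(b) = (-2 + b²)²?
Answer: 596380056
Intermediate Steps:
(Z(14)*(-114))*(-139) = ((-2 + 14²)²*(-114))*(-139) = ((-2 + 196)²*(-114))*(-139) = (194²*(-114))*(-139) = (37636*(-114))*(-139) = -4290504*(-139) = 596380056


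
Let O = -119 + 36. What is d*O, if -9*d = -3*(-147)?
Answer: 4067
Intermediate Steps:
O = -83
d = -49 (d = -(-1)*(-147)/3 = -⅑*441 = -49)
d*O = -49*(-83) = 4067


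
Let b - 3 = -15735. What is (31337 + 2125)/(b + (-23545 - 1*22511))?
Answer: -5577/10298 ≈ -0.54156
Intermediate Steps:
b = -15732 (b = 3 - 15735 = -15732)
(31337 + 2125)/(b + (-23545 - 1*22511)) = (31337 + 2125)/(-15732 + (-23545 - 1*22511)) = 33462/(-15732 + (-23545 - 22511)) = 33462/(-15732 - 46056) = 33462/(-61788) = 33462*(-1/61788) = -5577/10298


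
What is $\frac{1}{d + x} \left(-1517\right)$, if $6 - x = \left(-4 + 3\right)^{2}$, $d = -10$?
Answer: $\frac{1517}{5} \approx 303.4$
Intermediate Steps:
$x = 5$ ($x = 6 - \left(-4 + 3\right)^{2} = 6 - \left(-1\right)^{2} = 6 - 1 = 5$)
$\frac{1}{d + x} \left(-1517\right) = \frac{1}{-10 + 5} \left(-1517\right) = \frac{1}{-5} \left(-1517\right) = \left(- \frac{1}{5}\right) \left(-1517\right) = \frac{1517}{5}$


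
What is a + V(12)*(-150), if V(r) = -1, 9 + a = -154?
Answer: -13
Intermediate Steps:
a = -163 (a = -9 - 154 = -163)
a + V(12)*(-150) = -163 - 1*(-150) = -163 + 150 = -13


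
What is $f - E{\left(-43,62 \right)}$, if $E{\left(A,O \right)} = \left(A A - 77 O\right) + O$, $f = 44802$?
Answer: $47665$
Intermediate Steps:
$E{\left(A,O \right)} = A^{2} - 76 O$ ($E{\left(A,O \right)} = \left(A^{2} - 77 O\right) + O = A^{2} - 76 O$)
$f - E{\left(-43,62 \right)} = 44802 - \left(\left(-43\right)^{2} - 4712\right) = 44802 - \left(1849 - 4712\right) = 44802 - -2863 = 44802 + 2863 = 47665$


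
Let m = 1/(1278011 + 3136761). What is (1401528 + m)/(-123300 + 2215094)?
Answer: 6187426571617/9234793580968 ≈ 0.67001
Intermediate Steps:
m = 1/4414772 ≈ 2.2651e-7
(1401528 + m)/(-123300 + 2215094) = (1401528 + 1/4414772)/(-123300 + 2215094) = (6187426571617/4414772)/2091794 = (6187426571617/4414772)*(1/2091794) = 6187426571617/9234793580968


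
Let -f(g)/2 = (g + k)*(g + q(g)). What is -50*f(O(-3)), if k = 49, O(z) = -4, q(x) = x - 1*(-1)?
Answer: -31500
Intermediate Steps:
q(x) = 1 + x (q(x) = x + 1 = 1 + x)
f(g) = -2*(1 + 2*g)*(49 + g) (f(g) = -2*(g + 49)*(g + (1 + g)) = -2*(49 + g)*(1 + 2*g) = -2*(1 + 2*g)*(49 + g))
-50*f(O(-3)) = -50*(-98 - 198*(-4) - 4*(-4)²) = -50*(-98 + 792 - 4*16) = -50*(-98 + 792 - 64) = -50*630 = -31500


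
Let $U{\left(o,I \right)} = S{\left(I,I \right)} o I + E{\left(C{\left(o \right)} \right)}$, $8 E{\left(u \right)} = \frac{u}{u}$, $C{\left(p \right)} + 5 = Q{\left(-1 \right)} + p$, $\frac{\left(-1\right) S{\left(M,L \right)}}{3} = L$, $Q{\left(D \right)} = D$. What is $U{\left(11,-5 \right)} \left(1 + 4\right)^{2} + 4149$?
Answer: $- \frac{131783}{8} \approx -16473.0$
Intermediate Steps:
$S{\left(M,L \right)} = - 3 L$
$C{\left(p \right)} = -6 + p$ ($C{\left(p \right)} = -5 + \left(-1 + p\right) = -6 + p$)
$E{\left(u \right)} = \frac{1}{8}$ ($E{\left(u \right)} = \frac{u \frac{1}{u}}{8} = \frac{1}{8} \cdot 1 = \frac{1}{8}$)
$U{\left(o,I \right)} = \frac{1}{8} - 3 o I^{2}$ ($U{\left(o,I \right)} = - 3 I o I + \frac{1}{8} = - 3 o I^{2} + \frac{1}{8} = \frac{1}{8} - 3 o I^{2}$)
$U{\left(11,-5 \right)} \left(1 + 4\right)^{2} + 4149 = \left(\frac{1}{8} - 33 \left(-5\right)^{2}\right) \left(1 + 4\right)^{2} + 4149 = \left(\frac{1}{8} - 33 \cdot 25\right) 5^{2} + 4149 = \left(\frac{1}{8} - 825\right) 25 + 4149 = \left(- \frac{6599}{8}\right) 25 + 4149 = - \frac{164975}{8} + 4149 = - \frac{131783}{8}$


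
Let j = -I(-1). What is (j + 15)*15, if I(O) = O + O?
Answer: 255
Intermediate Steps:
I(O) = 2*O
j = 2 (j = -2*(-1) = -1*(-2) = 2)
(j + 15)*15 = (2 + 15)*15 = 17*15 = 255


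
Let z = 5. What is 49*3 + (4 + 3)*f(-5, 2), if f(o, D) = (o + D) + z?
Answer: 161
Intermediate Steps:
f(o, D) = 5 + D + o (f(o, D) = (o + D) + 5 = (D + o) + 5 = 5 + D + o)
49*3 + (4 + 3)*f(-5, 2) = 49*3 + (4 + 3)*(5 + 2 - 5) = 147 + 7*2 = 147 + 14 = 161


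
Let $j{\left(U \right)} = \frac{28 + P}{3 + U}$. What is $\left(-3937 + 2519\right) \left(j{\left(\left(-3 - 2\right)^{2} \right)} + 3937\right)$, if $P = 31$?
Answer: $- \frac{78199155}{14} \approx -5.5857 \cdot 10^{6}$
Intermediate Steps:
$j{\left(U \right)} = \frac{59}{3 + U}$ ($j{\left(U \right)} = \frac{28 + 31}{3 + U} = \frac{59}{3 + U}$)
$\left(-3937 + 2519\right) \left(j{\left(\left(-3 - 2\right)^{2} \right)} + 3937\right) = \left(-3937 + 2519\right) \left(\frac{59}{3 + \left(-3 - 2\right)^{2}} + 3937\right) = - 1418 \left(\frac{59}{3 + \left(-5\right)^{2}} + 3937\right) = - 1418 \left(\frac{59}{3 + 25} + 3937\right) = - 1418 \left(\frac{59}{28} + 3937\right) = \left(-1418\right) \frac{110295}{28} = - \frac{78199155}{14}$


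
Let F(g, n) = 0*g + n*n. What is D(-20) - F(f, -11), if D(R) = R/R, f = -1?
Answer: -120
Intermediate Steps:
F(g, n) = n² (F(g, n) = 0 + n² = n²)
D(R) = 1
D(-20) - F(f, -11) = 1 - 1*(-11)² = 1 - 1*121 = 1 - 121 = -120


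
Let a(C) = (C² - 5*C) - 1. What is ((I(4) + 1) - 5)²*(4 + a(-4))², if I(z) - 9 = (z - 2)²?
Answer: 123201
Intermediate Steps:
I(z) = 9 + (-2 + z)² (I(z) = 9 + (z - 2)² = 9 + (-2 + z)²)
a(C) = -1 + C² - 5*C
((I(4) + 1) - 5)²*(4 + a(-4))² = (((9 + (-2 + 4)²) + 1) - 5)²*(4 + (-1 + (-4)² - 5*(-4)))² = (((9 + 2²) + 1) - 5)²*(4 + (-1 + 16 + 20))² = (((9 + 4) + 1) - 5)²*(4 + 35)² = ((13 + 1) - 5)²*39² = (14 - 5)²*1521 = 9²*1521 = 81*1521 = 123201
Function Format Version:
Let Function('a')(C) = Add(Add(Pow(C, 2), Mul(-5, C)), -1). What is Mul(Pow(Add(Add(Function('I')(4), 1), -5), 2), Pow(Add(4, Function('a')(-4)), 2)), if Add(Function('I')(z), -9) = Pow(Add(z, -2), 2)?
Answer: 123201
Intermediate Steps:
Function('I')(z) = Add(9, Pow(Add(-2, z), 2)) (Function('I')(z) = Add(9, Pow(Add(z, -2), 2)) = Add(9, Pow(Add(-2, z), 2)))
Function('a')(C) = Add(-1, Pow(C, 2), Mul(-5, C))
Mul(Pow(Add(Add(Function('I')(4), 1), -5), 2), Pow(Add(4, Function('a')(-4)), 2)) = Mul(Pow(Add(Add(Add(9, Pow(Add(-2, 4), 2)), 1), -5), 2), Pow(Add(4, Add(-1, Pow(-4, 2), Mul(-5, -4))), 2)) = Mul(Pow(Add(Add(Add(9, Pow(2, 2)), 1), -5), 2), Pow(Add(4, Add(-1, 16, 20)), 2)) = Mul(Pow(Add(Add(Add(9, 4), 1), -5), 2), Pow(Add(4, 35), 2)) = Mul(Pow(Add(Add(13, 1), -5), 2), Pow(39, 2)) = Mul(Pow(Add(14, -5), 2), 1521) = Mul(Pow(9, 2), 1521) = Mul(81, 1521) = 123201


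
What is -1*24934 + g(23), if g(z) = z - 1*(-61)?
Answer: -24850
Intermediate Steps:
g(z) = 61 + z (g(z) = z + 61 = 61 + z)
-1*24934 + g(23) = -1*24934 + (61 + 23) = -24934 + 84 = -24850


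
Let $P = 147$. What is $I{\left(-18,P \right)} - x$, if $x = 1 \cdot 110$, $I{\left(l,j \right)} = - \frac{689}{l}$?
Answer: $- \frac{1291}{18} \approx -71.722$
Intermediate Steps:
$x = 110$
$I{\left(-18,P \right)} - x = - \frac{689}{-18} - 110 = \left(-689\right) \left(- \frac{1}{18}\right) - 110 = \frac{689}{18} - 110 = - \frac{1291}{18}$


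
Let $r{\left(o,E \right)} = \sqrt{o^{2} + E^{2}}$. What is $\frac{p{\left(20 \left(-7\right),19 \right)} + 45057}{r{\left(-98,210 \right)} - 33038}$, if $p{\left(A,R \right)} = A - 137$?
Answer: $- \frac{73972082}{54572787} - \frac{31346 \sqrt{274}}{54572787} \approx -1.365$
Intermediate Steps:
$p{\left(A,R \right)} = -137 + A$
$r{\left(o,E \right)} = \sqrt{E^{2} + o^{2}}$
$\frac{p{\left(20 \left(-7\right),19 \right)} + 45057}{r{\left(-98,210 \right)} - 33038} = \frac{\left(-137 + 20 \left(-7\right)\right) + 45057}{\sqrt{210^{2} + \left(-98\right)^{2}} - 33038} = \frac{\left(-137 - 140\right) + 45057}{\sqrt{44100 + 9604} - 33038} = \frac{-277 + 45057}{\sqrt{53704} - 33038} = \frac{44780}{14 \sqrt{274} - 33038} = \frac{44780}{-33038 + 14 \sqrt{274}}$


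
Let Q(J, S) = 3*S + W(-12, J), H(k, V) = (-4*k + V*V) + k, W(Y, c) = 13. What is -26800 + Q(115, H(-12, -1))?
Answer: -26676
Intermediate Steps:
H(k, V) = V² - 3*k (H(k, V) = (-4*k + V²) + k = (V² - 4*k) + k = V² - 3*k)
Q(J, S) = 13 + 3*S (Q(J, S) = 3*S + 13 = 13 + 3*S)
-26800 + Q(115, H(-12, -1)) = -26800 + (13 + 3*((-1)² - 3*(-12))) = -26800 + (13 + 3*(1 + 36)) = -26800 + (13 + 3*37) = -26800 + (13 + 111) = -26800 + 124 = -26676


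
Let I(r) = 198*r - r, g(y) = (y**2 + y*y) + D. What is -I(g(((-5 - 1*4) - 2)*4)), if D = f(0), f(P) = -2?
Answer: -762390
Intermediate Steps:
D = -2
g(y) = -2 + 2*y**2 (g(y) = (y**2 + y*y) - 2 = (y**2 + y**2) - 2 = 2*y**2 - 2 = -2 + 2*y**2)
I(r) = 197*r
-I(g(((-5 - 1*4) - 2)*4)) = -197*(-2 + 2*(((-5 - 1*4) - 2)*4)**2) = -197*(-2 + 2*(((-5 - 4) - 2)*4)**2) = -197*(-2 + 2*((-9 - 2)*4)**2) = -197*(-2 + 2*(-11*4)**2) = -197*(-2 + 2*(-44)**2) = -197*(-2 + 2*1936) = -197*(-2 + 3872) = -197*3870 = -1*762390 = -762390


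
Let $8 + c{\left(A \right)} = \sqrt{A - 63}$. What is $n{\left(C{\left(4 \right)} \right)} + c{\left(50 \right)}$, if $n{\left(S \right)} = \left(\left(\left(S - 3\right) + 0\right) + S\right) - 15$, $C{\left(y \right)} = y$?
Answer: $-18 + i \sqrt{13} \approx -18.0 + 3.6056 i$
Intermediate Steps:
$c{\left(A \right)} = -8 + \sqrt{-63 + A}$ ($c{\left(A \right)} = -8 + \sqrt{A - 63} = -8 + \sqrt{-63 + A}$)
$n{\left(S \right)} = -18 + 2 S$ ($n{\left(S \right)} = \left(\left(\left(-3 + S\right) + 0\right) + S\right) - 15 = \left(\left(-3 + S\right) + S\right) - 15 = \left(-3 + 2 S\right) - 15 = -18 + 2 S$)
$n{\left(C{\left(4 \right)} \right)} + c{\left(50 \right)} = \left(-18 + 2 \cdot 4\right) - \left(8 - \sqrt{-63 + 50}\right) = \left(-18 + 8\right) - \left(8 - \sqrt{-13}\right) = -10 - \left(8 - i \sqrt{13}\right) = -18 + i \sqrt{13}$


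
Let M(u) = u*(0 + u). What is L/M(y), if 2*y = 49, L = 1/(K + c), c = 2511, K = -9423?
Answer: -1/4148928 ≈ -2.4103e-7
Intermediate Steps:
L = -1/6912 (L = 1/(-9423 + 2511) = 1/(-6912) = -1/6912 ≈ -0.00014468)
y = 49/2 (y = (1/2)*49 = 49/2 ≈ 24.500)
M(u) = u**2 (M(u) = u*u = u**2)
L/M(y) = -1/(6912*((49/2)**2)) = -1/(6912*2401/4) = -1/6912*4/2401 = -1/4148928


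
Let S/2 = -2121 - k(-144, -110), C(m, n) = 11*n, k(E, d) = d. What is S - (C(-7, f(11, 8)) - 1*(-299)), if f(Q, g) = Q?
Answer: -4442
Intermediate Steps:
S = -4022 (S = 2*(-2121 - 1*(-110)) = 2*(-2121 + 110) = 2*(-2011) = -4022)
S - (C(-7, f(11, 8)) - 1*(-299)) = -4022 - (11*11 - 1*(-299)) = -4022 - (121 + 299) = -4022 - 1*420 = -4022 - 420 = -4442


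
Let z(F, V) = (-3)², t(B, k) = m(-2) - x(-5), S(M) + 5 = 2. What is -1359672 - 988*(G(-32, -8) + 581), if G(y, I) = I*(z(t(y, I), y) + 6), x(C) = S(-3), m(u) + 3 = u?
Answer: -1815140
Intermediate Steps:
S(M) = -3 (S(M) = -5 + 2 = -3)
m(u) = -3 + u
x(C) = -3
t(B, k) = -2 (t(B, k) = (-3 - 2) - 1*(-3) = -5 + 3 = -2)
z(F, V) = 9
G(y, I) = 15*I (G(y, I) = I*(9 + 6) = I*15 = 15*I)
-1359672 - 988*(G(-32, -8) + 581) = -1359672 - 988*(15*(-8) + 581) = -1359672 - 988*(-120 + 581) = -1359672 - 988*461 = -1359672 - 455468 = -1815140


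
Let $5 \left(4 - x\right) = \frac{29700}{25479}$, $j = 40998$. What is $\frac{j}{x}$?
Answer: $\frac{58032669}{5332} \approx 10884.0$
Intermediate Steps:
$x = \frac{10664}{2831}$ ($x = 4 - \frac{29700 \cdot \frac{1}{25479}}{5} = 4 - \frac{660}{2831} = \frac{10664}{2831} \approx 3.7669$)
$\frac{j}{x} = \frac{40998}{\frac{10664}{2831}} = 40998 \cdot \frac{2831}{10664} = \frac{58032669}{5332}$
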